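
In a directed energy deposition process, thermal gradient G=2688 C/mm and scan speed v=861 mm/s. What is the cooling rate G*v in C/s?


CR = 2688 * 861 = 2314368 C/s


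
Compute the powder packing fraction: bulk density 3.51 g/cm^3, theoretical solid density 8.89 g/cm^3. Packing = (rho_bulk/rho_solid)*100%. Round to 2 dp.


Packing = (3.51/8.89)*100 = 39.48 %


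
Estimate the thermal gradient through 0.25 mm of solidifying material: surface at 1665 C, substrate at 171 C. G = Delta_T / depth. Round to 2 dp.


G = (1665-171)/0.25 = 5976.0 C/mm


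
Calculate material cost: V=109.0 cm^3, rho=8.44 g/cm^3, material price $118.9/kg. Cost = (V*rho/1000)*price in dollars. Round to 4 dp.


Mass = 109.0*8.44/1000 = 0.91996 kg
Cost = 0.91996 * 118.9 = 109.3832 $


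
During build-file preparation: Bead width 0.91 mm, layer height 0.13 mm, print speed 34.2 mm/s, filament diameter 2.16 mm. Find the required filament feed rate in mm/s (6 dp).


Q = 0.91 * 0.13 * 34.2 = 4.04586 mm^3/s
A_fil = pi*(2.16/2)^2 = 3.66435367 mm^2
v_feed = 4.04586 / 3.66435367 = 1.104113 mm/s


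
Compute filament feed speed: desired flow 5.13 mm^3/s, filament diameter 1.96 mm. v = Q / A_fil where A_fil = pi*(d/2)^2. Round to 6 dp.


A = pi*(1.96/2)^2 = 3.017186
v = 5.13 / 3.017186 = 1.70026 mm/s


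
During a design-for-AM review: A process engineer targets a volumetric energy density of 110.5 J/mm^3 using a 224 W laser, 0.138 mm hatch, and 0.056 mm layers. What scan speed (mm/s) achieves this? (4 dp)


v = 224 / (110.5*0.138*0.056) = 262.3123 mm/s


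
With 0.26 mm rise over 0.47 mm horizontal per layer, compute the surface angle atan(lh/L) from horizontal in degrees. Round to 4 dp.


angle = atan(0.26/0.47) = 28.951 degrees


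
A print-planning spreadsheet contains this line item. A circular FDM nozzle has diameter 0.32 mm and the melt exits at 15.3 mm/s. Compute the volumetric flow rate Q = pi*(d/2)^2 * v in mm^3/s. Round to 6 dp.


A = pi*(0.32/2)^2 = 0.08042477 mm^2
Q = 0.08042477 * 15.3 = 1.230499 mm^3/s


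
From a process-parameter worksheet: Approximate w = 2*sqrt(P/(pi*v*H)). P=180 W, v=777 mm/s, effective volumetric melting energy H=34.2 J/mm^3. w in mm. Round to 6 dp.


w = 2*sqrt(180/(pi*777*34.2)) = 0.092868 mm


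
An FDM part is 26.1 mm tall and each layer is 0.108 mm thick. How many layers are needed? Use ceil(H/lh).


Layers = ceil(26.1/0.108) = 242


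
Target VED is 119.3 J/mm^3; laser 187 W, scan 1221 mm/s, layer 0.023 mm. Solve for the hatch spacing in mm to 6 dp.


h = 187 / (119.3*1221*0.023) = 0.055816 mm


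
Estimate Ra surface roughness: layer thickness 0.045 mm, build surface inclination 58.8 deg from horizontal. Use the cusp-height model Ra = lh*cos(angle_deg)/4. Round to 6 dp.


Ra = 0.045 * cos(58.8) / 4 = 0.005828 mm


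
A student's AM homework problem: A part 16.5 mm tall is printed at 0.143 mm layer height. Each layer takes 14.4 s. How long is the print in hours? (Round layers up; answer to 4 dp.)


Layers = ceil(16.5/0.143) = 116
t = 116 * 14.4 / 3600 = 0.464 hrs


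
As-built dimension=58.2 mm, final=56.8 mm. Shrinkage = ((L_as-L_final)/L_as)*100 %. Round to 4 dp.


Shrinkage = ((58.2-56.8)/58.2)*100 = 2.4055 %


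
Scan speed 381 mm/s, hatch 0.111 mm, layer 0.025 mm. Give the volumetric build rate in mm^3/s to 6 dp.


Rate = 381 * 0.111 * 0.025 = 1.057275 mm^3/s


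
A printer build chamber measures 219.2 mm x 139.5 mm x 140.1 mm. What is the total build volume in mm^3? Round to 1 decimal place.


V = 219.2 * 139.5 * 140.1 = 4284033.8 mm^3


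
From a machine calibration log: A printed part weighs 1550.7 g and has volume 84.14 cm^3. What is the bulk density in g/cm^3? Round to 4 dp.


rho = 1550.7 / 84.14 = 18.43 g/cm^3


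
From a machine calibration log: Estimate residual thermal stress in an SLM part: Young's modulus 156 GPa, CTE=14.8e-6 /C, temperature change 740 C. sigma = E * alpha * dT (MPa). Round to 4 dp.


sigma = 156*1000 * 14.8e-6 * 740 = 1708.512 MPa


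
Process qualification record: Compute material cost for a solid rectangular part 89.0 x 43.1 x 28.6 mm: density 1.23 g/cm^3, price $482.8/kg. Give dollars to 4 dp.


V = 89.0 * 43.1 * 28.6 = 109706.74 mm^3 = 109.70674 cm^3
Mass = 109.70674 * 1.23 / 1000 = 0.13493929 kg
Cost = 0.13493929 * 482.8 = 65.1487 $


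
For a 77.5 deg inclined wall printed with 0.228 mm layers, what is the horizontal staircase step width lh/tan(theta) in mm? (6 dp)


step = 0.228 / tan(77.5) = 0.050546 mm


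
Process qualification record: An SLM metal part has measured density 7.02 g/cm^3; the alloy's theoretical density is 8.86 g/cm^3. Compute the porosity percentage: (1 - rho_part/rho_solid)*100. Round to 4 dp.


Porosity = (1-7.02/8.86)*100 = 20.7675 %


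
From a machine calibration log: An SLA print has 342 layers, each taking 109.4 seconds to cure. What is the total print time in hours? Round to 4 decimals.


t = 342 * 109.4 / 3600 = 10.393 hrs


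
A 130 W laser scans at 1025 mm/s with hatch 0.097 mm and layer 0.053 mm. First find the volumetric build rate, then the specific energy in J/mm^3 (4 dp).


Build rate = 1025 * 0.097 * 0.053 = 5.269525 mm^3/s
SE = 130 / 5.269525 = 24.6702 J/mm^3


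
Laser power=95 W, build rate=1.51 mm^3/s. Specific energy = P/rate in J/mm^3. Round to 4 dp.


SE = 95 / 1.51 = 62.9139 J/mm^3


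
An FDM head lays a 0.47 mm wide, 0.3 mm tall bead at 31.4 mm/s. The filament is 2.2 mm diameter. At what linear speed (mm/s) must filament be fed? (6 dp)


Q = 0.47 * 0.3 * 31.4 = 4.4274 mm^3/s
A_fil = pi*(2.2/2)^2 = 3.80132711 mm^2
v_feed = 4.4274 / 3.80132711 = 1.164699 mm/s


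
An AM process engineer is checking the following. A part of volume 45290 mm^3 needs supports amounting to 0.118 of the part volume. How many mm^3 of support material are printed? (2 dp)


V_support = 45290 * 0.118 = 5344.22 mm^3


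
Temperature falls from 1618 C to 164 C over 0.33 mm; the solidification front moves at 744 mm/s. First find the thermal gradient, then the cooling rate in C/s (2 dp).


G = (1618-164)/0.33 = 4406.06060606 C/mm
CR = 4406.06060606 * 744 = 3278109.09 C/s


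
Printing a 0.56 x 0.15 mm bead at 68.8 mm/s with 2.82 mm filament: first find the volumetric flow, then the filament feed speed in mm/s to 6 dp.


Q = 0.56 * 0.15 * 68.8 = 5.7792 mm^3/s
A_fil = pi*(2.82/2)^2 = 6.24580035 mm^2
v_feed = 5.7792 / 6.24580035 = 0.925294 mm/s


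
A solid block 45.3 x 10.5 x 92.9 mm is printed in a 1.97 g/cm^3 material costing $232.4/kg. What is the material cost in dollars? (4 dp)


V = 45.3 * 10.5 * 92.9 = 44187.885 mm^3 = 44.187885 cm^3
Mass = 44.187885 * 1.97 / 1000 = 0.08705013 kg
Cost = 0.08705013 * 232.4 = 20.2305 $


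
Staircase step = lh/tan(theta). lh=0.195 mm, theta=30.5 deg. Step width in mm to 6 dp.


step = 0.195 / tan(30.5) = 0.331044 mm


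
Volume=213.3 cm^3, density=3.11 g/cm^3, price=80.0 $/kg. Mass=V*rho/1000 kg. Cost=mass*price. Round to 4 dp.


Mass = 213.3*3.11/1000 = 0.663363 kg
Cost = 0.663363 * 80.0 = 53.069 $


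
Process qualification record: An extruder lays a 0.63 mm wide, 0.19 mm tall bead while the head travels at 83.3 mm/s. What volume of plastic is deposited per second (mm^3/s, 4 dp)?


Rate = 0.63 * 0.19 * 83.3 = 9.971 mm^3/s


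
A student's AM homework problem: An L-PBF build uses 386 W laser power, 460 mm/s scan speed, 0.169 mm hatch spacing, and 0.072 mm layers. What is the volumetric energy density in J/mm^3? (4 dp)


E = 386 / (460*0.169*0.072) = 68.9621 J/mm^3


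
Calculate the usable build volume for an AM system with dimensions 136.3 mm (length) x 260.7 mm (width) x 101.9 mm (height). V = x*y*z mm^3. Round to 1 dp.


V = 136.3 * 260.7 * 101.9 = 3620854.5 mm^3


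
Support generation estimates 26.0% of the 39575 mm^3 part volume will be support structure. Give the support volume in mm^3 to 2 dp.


V_support = 39575 * 0.26 = 10289.5 mm^3


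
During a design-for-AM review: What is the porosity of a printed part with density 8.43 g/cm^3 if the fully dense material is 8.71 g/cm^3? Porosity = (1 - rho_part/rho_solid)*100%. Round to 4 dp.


Porosity = (1-8.43/8.71)*100 = 3.2147 %


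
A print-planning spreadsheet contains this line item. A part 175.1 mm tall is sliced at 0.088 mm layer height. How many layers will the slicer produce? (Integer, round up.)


Layers = ceil(175.1/0.088) = 1990


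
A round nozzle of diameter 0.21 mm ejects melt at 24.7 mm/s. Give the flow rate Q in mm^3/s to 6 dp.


A = pi*(0.21/2)^2 = 0.03463606 mm^2
Q = 0.03463606 * 24.7 = 0.855511 mm^3/s


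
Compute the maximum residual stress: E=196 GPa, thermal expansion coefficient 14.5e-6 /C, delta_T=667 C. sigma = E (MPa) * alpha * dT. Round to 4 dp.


sigma = 196*1000 * 14.5e-6 * 667 = 1895.614 MPa


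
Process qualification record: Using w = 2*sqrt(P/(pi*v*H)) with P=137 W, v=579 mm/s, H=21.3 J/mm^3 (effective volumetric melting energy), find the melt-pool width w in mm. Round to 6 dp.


w = 2*sqrt(137/(pi*579*21.3)) = 0.118929 mm


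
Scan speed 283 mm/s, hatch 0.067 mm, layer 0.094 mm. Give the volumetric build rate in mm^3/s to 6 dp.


Rate = 283 * 0.067 * 0.094 = 1.782334 mm^3/s


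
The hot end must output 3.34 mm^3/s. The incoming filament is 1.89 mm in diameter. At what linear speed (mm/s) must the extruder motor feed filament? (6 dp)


A = pi*(1.89/2)^2 = 2.805521
v = 3.34 / 2.805521 = 1.19051 mm/s


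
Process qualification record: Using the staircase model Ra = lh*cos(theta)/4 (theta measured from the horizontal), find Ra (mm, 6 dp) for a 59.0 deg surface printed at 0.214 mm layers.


Ra = 0.214 * cos(59.0) / 4 = 0.027555 mm


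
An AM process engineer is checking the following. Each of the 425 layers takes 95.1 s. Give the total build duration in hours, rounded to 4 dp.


t = 425 * 95.1 / 3600 = 11.2271 hrs


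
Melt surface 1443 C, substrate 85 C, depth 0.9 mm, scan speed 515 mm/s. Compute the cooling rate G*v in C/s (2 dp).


G = (1443-85)/0.9 = 1508.88888889 C/mm
CR = 1508.88888889 * 515 = 777077.78 C/s


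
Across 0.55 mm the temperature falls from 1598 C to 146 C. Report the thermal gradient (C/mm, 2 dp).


G = (1598-146)/0.55 = 2640.0 C/mm


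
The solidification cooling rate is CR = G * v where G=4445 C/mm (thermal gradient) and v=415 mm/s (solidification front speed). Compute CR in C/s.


CR = 4445 * 415 = 1844675 C/s


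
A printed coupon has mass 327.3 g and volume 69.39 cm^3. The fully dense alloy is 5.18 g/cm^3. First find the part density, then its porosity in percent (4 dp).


rho_part = 327.3 / 69.39 = 4.71681799 g/cm^3
Porosity = (1 - 4.71681799/5.18)*100 = 8.9417 %


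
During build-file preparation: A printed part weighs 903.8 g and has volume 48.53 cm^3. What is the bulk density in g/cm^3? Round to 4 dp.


rho = 903.8 / 48.53 = 18.6235 g/cm^3


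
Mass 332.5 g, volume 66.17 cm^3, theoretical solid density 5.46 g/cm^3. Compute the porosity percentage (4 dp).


rho_part = 332.5 / 66.17 = 5.02493577 g/cm^3
Porosity = (1 - 5.02493577/5.46)*100 = 7.9682 %


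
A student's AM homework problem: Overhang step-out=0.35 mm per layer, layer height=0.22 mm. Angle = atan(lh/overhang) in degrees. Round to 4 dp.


angle = atan(0.22/0.35) = 32.1523 degrees


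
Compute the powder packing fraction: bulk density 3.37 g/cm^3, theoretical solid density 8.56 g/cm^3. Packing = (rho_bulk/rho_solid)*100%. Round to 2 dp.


Packing = (3.37/8.56)*100 = 39.37 %


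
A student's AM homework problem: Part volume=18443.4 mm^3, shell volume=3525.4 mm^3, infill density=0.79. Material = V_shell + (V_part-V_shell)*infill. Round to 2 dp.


V_infill = (18443.4 - 3525.4) * 0.79 = 11785.22
V_total = 3525.4 + 11785.22 = 15310.62 mm^3


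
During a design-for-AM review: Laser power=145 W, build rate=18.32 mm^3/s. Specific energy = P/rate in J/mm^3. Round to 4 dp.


SE = 145 / 18.32 = 7.9148 J/mm^3


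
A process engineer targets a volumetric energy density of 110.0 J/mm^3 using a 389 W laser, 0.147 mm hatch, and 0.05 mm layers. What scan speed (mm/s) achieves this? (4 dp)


v = 389 / (110.0*0.147*0.05) = 481.1379 mm/s


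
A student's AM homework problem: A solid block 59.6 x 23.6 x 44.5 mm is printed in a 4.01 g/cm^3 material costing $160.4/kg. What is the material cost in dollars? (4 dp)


V = 59.6 * 23.6 * 44.5 = 62591.92 mm^3 = 62.59192 cm^3
Mass = 62.59192 * 4.01 / 1000 = 0.2509936 kg
Cost = 0.2509936 * 160.4 = 40.2594 $


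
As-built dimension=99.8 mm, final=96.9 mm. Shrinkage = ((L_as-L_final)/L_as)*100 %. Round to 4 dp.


Shrinkage = ((99.8-96.9)/99.8)*100 = 2.9058 %


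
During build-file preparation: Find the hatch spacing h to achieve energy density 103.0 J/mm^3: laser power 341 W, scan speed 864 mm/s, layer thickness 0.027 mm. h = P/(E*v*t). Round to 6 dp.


h = 341 / (103.0*864*0.027) = 0.141919 mm


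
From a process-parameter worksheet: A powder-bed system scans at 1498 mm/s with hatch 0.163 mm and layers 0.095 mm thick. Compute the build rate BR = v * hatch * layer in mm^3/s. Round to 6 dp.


Rate = 1498 * 0.163 * 0.095 = 23.19653 mm^3/s


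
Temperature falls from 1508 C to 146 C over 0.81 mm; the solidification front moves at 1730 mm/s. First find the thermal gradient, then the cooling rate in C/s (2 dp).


G = (1508-146)/0.81 = 1681.48148148 C/mm
CR = 1681.48148148 * 1730 = 2908962.96 C/s


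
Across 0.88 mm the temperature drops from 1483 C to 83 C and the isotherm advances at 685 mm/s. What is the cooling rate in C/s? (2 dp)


G = (1483-83)/0.88 = 1590.90909091 C/mm
CR = 1590.90909091 * 685 = 1089772.73 C/s


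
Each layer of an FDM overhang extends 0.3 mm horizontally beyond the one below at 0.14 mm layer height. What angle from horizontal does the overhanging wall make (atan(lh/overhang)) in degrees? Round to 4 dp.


angle = atan(0.14/0.3) = 25.0169 degrees


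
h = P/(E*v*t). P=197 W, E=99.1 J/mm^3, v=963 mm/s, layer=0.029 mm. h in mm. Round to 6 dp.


h = 197 / (99.1*963*0.029) = 0.071182 mm


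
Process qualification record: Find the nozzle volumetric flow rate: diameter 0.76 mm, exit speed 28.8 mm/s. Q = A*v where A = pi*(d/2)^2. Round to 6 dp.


A = pi*(0.76/2)^2 = 0.45364598 mm^2
Q = 0.45364598 * 28.8 = 13.065004 mm^3/s


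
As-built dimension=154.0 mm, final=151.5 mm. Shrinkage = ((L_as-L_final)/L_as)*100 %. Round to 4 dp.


Shrinkage = ((154.0-151.5)/154.0)*100 = 1.6234 %


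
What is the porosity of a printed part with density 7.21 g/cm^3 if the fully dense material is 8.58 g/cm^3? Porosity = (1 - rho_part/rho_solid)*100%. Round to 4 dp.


Porosity = (1-7.21/8.58)*100 = 15.9674 %


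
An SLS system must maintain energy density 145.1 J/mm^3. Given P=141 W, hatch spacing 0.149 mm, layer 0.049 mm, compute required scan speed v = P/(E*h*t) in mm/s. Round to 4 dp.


v = 141 / (145.1*0.149*0.049) = 133.0973 mm/s


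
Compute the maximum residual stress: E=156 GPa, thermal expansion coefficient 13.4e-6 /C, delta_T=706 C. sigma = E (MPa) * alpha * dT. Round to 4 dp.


sigma = 156*1000 * 13.4e-6 * 706 = 1475.8224 MPa


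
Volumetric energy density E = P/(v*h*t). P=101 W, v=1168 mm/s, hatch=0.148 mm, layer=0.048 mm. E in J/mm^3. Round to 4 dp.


E = 101 / (1168*0.148*0.048) = 12.1724 J/mm^3


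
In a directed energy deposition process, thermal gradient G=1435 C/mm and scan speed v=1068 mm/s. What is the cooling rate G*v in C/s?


CR = 1435 * 1068 = 1532580 C/s


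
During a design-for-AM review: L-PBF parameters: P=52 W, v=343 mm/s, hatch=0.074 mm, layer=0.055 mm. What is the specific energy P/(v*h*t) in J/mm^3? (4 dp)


Build rate = 343 * 0.074 * 0.055 = 1.39601 mm^3/s
SE = 52 / 1.39601 = 37.249 J/mm^3


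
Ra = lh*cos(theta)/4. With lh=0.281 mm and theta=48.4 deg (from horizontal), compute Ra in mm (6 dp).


Ra = 0.281 * cos(48.4) / 4 = 0.046641 mm


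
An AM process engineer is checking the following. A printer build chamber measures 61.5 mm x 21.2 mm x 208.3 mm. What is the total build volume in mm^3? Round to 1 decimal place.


V = 61.5 * 21.2 * 208.3 = 271581.5 mm^3


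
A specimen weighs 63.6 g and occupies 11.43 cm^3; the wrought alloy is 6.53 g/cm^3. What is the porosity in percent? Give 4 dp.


rho_part = 63.6 / 11.43 = 5.56430446 g/cm^3
Porosity = (1 - 5.56430446/6.53)*100 = 14.7886 %


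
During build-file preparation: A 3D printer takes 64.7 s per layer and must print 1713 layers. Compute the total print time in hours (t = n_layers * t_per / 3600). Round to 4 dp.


t = 1713 * 64.7 / 3600 = 30.7864 hrs


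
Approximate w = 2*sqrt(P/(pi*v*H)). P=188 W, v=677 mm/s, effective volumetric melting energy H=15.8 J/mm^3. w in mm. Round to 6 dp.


w = 2*sqrt(188/(pi*677*15.8)) = 0.149593 mm


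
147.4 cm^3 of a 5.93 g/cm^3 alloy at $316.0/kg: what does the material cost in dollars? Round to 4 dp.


Mass = 147.4*5.93/1000 = 0.874082 kg
Cost = 0.874082 * 316.0 = 276.2099 $


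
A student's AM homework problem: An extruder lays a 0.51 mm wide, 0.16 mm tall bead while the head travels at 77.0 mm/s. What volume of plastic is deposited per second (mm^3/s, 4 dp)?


Rate = 0.51 * 0.16 * 77.0 = 6.2832 mm^3/s


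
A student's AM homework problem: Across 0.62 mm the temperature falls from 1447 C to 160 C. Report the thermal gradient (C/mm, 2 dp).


G = (1447-160)/0.62 = 2075.81 C/mm


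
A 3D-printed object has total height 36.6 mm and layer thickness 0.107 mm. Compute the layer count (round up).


Layers = ceil(36.6/0.107) = 343


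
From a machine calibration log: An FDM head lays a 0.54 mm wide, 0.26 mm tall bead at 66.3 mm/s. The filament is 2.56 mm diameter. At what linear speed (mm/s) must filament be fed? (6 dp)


Q = 0.54 * 0.26 * 66.3 = 9.30852 mm^3/s
A_fil = pi*(2.56/2)^2 = 5.1471854 mm^2
v_feed = 9.30852 / 5.1471854 = 1.808468 mm/s


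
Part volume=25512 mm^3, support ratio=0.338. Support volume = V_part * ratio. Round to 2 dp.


V_support = 25512 * 0.338 = 8623.06 mm^3


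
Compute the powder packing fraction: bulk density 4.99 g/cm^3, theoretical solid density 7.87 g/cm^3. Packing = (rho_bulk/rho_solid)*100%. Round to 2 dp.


Packing = (4.99/7.87)*100 = 63.41 %


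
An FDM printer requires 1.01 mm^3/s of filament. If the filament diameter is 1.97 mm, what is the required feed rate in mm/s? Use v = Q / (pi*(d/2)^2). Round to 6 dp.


A = pi*(1.97/2)^2 = 3.048052
v = 1.01 / 3.048052 = 0.331359 mm/s


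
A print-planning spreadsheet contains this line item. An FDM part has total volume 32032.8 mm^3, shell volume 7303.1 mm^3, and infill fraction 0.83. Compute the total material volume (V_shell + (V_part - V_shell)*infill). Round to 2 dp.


V_infill = (32032.8 - 7303.1) * 0.83 = 20525.65
V_total = 7303.1 + 20525.65 = 27828.75 mm^3


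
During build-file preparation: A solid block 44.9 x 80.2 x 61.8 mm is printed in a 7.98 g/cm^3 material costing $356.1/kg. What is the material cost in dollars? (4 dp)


V = 44.9 * 80.2 * 61.8 = 222540.564 mm^3 = 222.540564 cm^3
Mass = 222.540564 * 7.98 / 1000 = 1.7758737 kg
Cost = 1.7758737 * 356.1 = 632.3886 $


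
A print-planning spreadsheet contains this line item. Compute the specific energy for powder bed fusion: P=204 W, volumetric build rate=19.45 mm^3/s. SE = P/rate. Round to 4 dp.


SE = 204 / 19.45 = 10.4884 J/mm^3


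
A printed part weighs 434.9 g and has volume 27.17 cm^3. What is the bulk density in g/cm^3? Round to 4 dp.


rho = 434.9 / 27.17 = 16.0066 g/cm^3


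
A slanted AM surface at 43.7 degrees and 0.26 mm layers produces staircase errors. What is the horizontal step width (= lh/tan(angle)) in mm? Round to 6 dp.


step = 0.26 / tan(43.7) = 0.272074 mm


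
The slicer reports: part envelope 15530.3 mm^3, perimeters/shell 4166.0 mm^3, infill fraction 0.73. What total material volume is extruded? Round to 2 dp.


V_infill = (15530.3 - 4166.0) * 0.73 = 8295.94
V_total = 4166.0 + 8295.94 = 12461.94 mm^3


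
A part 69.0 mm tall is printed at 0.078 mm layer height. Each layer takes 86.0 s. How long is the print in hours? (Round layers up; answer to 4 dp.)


Layers = ceil(69.0/0.078) = 885
t = 885 * 86.0 / 3600 = 21.1417 hrs


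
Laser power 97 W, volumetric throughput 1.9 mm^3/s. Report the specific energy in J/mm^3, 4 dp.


SE = 97 / 1.9 = 51.0526 J/mm^3


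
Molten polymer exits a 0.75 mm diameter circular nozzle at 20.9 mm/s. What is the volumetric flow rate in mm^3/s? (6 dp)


A = pi*(0.75/2)^2 = 0.44178647 mm^2
Q = 0.44178647 * 20.9 = 9.233337 mm^3/s


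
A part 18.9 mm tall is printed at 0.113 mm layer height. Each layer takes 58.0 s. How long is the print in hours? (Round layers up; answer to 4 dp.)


Layers = ceil(18.9/0.113) = 168
t = 168 * 58.0 / 3600 = 2.7067 hrs


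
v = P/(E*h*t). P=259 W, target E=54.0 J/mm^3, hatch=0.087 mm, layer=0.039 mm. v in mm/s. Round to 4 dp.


v = 259 / (54.0*0.087*0.039) = 1413.5857 mm/s


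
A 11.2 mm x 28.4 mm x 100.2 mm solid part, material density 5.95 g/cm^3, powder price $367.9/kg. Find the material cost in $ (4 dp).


V = 11.2 * 28.4 * 100.2 = 31871.616 mm^3 = 31.871616 cm^3
Mass = 31.871616 * 5.95 / 1000 = 0.18963612 kg
Cost = 0.18963612 * 367.9 = 69.7671 $


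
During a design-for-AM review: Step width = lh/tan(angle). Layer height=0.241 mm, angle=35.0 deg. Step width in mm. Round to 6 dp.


step = 0.241 / tan(35.0) = 0.344184 mm


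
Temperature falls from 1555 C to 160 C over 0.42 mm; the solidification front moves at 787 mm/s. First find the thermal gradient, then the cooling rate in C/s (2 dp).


G = (1555-160)/0.42 = 3321.42857143 C/mm
CR = 3321.42857143 * 787 = 2613964.29 C/s


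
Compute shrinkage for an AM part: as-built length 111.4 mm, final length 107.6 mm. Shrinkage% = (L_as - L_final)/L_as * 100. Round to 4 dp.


Shrinkage = ((111.4-107.6)/111.4)*100 = 3.4111 %


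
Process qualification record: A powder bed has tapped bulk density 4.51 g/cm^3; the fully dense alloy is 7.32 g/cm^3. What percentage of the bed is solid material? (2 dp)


Packing = (4.51/7.32)*100 = 61.61 %


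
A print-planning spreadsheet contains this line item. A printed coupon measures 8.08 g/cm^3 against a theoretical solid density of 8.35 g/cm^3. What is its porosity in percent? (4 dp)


Porosity = (1-8.08/8.35)*100 = 3.2335 %


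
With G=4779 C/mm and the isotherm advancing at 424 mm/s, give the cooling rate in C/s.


CR = 4779 * 424 = 2026296 C/s


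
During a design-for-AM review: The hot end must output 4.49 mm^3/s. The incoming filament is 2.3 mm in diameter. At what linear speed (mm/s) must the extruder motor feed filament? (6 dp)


A = pi*(2.3/2)^2 = 4.154756
v = 4.49 / 4.154756 = 1.080689 mm/s


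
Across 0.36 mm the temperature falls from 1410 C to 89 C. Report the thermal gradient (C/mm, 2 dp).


G = (1410-89)/0.36 = 3669.44 C/mm


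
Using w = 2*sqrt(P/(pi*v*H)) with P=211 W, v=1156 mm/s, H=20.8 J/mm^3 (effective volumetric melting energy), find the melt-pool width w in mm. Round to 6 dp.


w = 2*sqrt(211/(pi*1156*20.8)) = 0.105703 mm


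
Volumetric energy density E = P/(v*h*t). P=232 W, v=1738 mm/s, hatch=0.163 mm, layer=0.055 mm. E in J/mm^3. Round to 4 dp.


E = 232 / (1738*0.163*0.055) = 14.8898 J/mm^3


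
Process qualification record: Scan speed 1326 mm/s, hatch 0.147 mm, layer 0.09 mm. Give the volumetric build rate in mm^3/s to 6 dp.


Rate = 1326 * 0.147 * 0.09 = 17.54298 mm^3/s


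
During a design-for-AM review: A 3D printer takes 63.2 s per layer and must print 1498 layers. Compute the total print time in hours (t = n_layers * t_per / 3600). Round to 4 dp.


t = 1498 * 63.2 / 3600 = 26.2982 hrs


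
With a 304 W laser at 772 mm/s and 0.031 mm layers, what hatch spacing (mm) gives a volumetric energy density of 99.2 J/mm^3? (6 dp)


h = 304 / (99.2*772*0.031) = 0.128051 mm


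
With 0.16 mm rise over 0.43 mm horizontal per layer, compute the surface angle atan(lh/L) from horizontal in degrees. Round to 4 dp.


angle = atan(0.16/0.43) = 20.4099 degrees


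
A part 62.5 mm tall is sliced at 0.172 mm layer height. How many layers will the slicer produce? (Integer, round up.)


Layers = ceil(62.5/0.172) = 364


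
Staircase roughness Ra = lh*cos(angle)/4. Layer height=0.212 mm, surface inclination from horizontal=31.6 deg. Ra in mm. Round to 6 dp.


Ra = 0.212 * cos(31.6) / 4 = 0.045142 mm


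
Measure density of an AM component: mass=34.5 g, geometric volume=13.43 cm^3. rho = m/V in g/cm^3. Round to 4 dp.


rho = 34.5 / 13.43 = 2.5689 g/cm^3


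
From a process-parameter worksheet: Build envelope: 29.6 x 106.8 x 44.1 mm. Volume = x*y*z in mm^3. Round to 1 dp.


V = 29.6 * 106.8 * 44.1 = 139412.4 mm^3


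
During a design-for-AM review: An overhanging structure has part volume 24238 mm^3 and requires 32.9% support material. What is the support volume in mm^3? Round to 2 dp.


V_support = 24238 * 0.329 = 7974.3 mm^3


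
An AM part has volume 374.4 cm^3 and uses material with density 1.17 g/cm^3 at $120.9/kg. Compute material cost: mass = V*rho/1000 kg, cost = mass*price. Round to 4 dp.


Mass = 374.4*1.17/1000 = 0.438048 kg
Cost = 0.438048 * 120.9 = 52.96 $


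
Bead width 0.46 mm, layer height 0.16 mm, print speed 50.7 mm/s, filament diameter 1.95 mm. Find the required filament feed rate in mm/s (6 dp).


Q = 0.46 * 0.16 * 50.7 = 3.73152 mm^3/s
A_fil = pi*(1.95/2)^2 = 2.98647652 mm^2
v_feed = 3.73152 / 2.98647652 = 1.249472 mm/s


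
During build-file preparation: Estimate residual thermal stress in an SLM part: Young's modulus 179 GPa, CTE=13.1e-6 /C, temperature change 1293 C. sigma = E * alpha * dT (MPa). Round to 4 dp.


sigma = 179*1000 * 13.1e-6 * 1293 = 3031.9557 MPa


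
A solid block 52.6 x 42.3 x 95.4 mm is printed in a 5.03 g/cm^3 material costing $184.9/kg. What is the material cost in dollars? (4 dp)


V = 52.6 * 42.3 * 95.4 = 212263.092 mm^3 = 212.263092 cm^3
Mass = 212.263092 * 5.03 / 1000 = 1.06768335 kg
Cost = 1.06768335 * 184.9 = 197.4147 $


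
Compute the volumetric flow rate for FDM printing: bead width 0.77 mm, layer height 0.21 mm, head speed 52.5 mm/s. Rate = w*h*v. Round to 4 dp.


Rate = 0.77 * 0.21 * 52.5 = 8.4893 mm^3/s


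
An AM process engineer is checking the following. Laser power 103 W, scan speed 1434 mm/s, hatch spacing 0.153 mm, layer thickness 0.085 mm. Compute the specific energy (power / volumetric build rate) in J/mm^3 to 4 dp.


Build rate = 1434 * 0.153 * 0.085 = 18.64917 mm^3/s
SE = 103 / 18.64917 = 5.523 J/mm^3


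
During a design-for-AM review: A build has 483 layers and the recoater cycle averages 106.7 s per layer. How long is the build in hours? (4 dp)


t = 483 * 106.7 / 3600 = 14.3156 hrs


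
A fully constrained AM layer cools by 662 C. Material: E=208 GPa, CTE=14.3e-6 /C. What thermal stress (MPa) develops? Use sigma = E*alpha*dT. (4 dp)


sigma = 208*1000 * 14.3e-6 * 662 = 1969.0528 MPa


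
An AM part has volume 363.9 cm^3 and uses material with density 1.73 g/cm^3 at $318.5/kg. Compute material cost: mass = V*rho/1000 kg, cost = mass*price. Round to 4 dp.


Mass = 363.9*1.73/1000 = 0.629547 kg
Cost = 0.629547 * 318.5 = 200.5107 $


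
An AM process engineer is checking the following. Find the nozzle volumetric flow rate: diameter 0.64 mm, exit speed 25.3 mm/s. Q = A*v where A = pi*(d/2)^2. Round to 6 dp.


A = pi*(0.64/2)^2 = 0.32169909 mm^2
Q = 0.32169909 * 25.3 = 8.138987 mm^3/s


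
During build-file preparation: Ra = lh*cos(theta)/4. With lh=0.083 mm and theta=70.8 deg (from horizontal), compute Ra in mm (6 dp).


Ra = 0.083 * cos(70.8) / 4 = 0.006824 mm


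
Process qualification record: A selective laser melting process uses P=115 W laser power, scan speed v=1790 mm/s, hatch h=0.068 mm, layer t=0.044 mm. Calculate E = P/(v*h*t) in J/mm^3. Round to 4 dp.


E = 115 / (1790*0.068*0.044) = 21.4725 J/mm^3


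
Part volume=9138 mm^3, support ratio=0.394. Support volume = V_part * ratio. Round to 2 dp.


V_support = 9138 * 0.394 = 3600.37 mm^3


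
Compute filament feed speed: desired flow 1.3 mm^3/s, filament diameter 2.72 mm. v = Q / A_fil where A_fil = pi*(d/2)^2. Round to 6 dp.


A = pi*(2.72/2)^2 = 5.81069
v = 1.3 / 5.81069 = 0.223726 mm/s


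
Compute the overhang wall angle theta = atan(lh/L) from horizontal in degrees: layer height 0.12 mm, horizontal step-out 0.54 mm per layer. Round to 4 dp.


angle = atan(0.12/0.54) = 12.5288 degrees


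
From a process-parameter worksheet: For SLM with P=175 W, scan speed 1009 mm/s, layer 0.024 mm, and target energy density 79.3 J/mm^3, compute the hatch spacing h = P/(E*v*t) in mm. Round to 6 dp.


h = 175 / (79.3*1009*0.024) = 0.09113 mm


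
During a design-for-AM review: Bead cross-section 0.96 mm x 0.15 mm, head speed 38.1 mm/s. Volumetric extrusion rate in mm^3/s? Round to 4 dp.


Rate = 0.96 * 0.15 * 38.1 = 5.4864 mm^3/s


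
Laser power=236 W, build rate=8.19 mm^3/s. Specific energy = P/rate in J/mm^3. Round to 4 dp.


SE = 236 / 8.19 = 28.8156 J/mm^3


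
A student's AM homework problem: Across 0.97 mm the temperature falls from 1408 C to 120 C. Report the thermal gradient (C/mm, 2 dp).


G = (1408-120)/0.97 = 1327.84 C/mm


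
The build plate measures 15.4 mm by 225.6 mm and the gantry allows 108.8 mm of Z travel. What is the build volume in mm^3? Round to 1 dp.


V = 15.4 * 225.6 * 108.8 = 377997.3 mm^3


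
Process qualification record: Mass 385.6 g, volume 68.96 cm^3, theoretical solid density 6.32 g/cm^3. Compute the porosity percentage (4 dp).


rho_part = 385.6 / 68.96 = 5.59164733 g/cm^3
Porosity = (1 - 5.59164733/6.32)*100 = 11.5246 %


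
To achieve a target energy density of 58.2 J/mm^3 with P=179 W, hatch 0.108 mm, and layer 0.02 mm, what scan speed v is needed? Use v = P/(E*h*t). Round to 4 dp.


v = 179 / (58.2*0.108*0.02) = 1423.8895 mm/s


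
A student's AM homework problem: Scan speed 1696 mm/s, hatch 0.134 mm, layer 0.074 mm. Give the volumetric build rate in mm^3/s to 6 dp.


Rate = 1696 * 0.134 * 0.074 = 16.817536 mm^3/s


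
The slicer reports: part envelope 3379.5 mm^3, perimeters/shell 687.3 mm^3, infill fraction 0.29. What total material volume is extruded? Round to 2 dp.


V_infill = (3379.5 - 687.3) * 0.29 = 780.74
V_total = 687.3 + 780.74 = 1468.04 mm^3


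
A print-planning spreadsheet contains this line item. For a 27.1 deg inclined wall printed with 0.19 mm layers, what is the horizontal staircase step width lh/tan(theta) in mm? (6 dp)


step = 0.19 / tan(27.1) = 0.371293 mm


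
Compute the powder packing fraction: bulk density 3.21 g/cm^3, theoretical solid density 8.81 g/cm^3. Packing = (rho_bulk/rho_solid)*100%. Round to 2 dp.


Packing = (3.21/8.81)*100 = 36.44 %


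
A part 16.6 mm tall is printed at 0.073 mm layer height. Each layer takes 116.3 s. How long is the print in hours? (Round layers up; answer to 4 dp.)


Layers = ceil(16.6/0.073) = 228
t = 228 * 116.3 / 3600 = 7.3657 hrs


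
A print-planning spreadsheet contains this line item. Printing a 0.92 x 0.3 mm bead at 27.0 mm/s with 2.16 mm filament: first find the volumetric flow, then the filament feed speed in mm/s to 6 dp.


Q = 0.92 * 0.3 * 27.0 = 7.452 mm^3/s
A_fil = pi*(2.16/2)^2 = 3.66435367 mm^2
v_feed = 7.452 / 3.66435367 = 2.033646 mm/s


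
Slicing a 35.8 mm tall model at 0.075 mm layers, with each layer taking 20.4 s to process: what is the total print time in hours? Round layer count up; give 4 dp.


Layers = ceil(35.8/0.075) = 478
t = 478 * 20.4 / 3600 = 2.7087 hrs


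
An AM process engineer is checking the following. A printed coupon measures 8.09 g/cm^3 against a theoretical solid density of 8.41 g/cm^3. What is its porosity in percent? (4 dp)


Porosity = (1-8.09/8.41)*100 = 3.805 %


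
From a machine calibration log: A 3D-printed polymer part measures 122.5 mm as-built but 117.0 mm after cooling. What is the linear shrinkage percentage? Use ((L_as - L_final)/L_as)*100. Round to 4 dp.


Shrinkage = ((122.5-117.0)/122.5)*100 = 4.4898 %


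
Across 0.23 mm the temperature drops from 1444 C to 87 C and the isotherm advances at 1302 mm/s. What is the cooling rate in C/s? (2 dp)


G = (1444-87)/0.23 = 5900.0 C/mm
CR = 5900.0 * 1302 = 7681800.0 C/s


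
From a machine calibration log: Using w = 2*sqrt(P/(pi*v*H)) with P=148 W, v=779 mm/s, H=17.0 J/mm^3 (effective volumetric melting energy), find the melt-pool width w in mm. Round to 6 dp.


w = 2*sqrt(148/(pi*779*17.0)) = 0.119287 mm


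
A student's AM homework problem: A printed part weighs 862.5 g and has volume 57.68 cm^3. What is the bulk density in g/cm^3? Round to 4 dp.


rho = 862.5 / 57.68 = 14.9532 g/cm^3


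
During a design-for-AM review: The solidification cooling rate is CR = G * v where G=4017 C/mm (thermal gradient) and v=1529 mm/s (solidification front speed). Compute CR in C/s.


CR = 4017 * 1529 = 6141993 C/s


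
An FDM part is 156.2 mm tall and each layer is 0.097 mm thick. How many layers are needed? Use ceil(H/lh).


Layers = ceil(156.2/0.097) = 1611


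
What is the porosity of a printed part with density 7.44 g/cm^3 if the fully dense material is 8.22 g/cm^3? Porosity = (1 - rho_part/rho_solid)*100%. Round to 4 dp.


Porosity = (1-7.44/8.22)*100 = 9.4891 %


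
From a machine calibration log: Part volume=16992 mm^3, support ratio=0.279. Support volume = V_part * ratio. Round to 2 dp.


V_support = 16992 * 0.279 = 4740.77 mm^3


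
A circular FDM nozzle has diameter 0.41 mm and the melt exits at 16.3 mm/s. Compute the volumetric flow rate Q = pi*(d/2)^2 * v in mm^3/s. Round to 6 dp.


A = pi*(0.41/2)^2 = 0.13202543 mm^2
Q = 0.13202543 * 16.3 = 2.152015 mm^3/s


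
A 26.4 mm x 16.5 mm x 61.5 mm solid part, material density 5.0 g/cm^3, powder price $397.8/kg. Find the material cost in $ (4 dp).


V = 26.4 * 16.5 * 61.5 = 26789.4 mm^3 = 26.7894 cm^3
Mass = 26.7894 * 5.0 / 1000 = 0.133947 kg
Cost = 0.133947 * 397.8 = 53.2841 $


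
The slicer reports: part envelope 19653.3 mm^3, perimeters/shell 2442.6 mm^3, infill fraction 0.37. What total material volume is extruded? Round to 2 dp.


V_infill = (19653.3 - 2442.6) * 0.37 = 6367.96
V_total = 2442.6 + 6367.96 = 8810.56 mm^3


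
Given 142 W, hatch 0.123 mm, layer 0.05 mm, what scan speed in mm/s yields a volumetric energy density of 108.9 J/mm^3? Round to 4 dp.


v = 142 / (108.9*0.123*0.05) = 212.0242 mm/s


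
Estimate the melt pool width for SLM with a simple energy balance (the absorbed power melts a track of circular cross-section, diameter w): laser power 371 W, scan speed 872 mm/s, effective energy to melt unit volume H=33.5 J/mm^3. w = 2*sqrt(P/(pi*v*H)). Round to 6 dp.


w = 2*sqrt(371/(pi*872*33.5)) = 0.127163 mm


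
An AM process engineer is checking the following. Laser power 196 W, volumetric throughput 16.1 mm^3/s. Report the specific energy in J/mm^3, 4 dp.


SE = 196 / 16.1 = 12.1739 J/mm^3


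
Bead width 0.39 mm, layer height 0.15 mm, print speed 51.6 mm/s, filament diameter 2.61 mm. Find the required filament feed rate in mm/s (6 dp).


Q = 0.39 * 0.15 * 51.6 = 3.0186 mm^3/s
A_fil = pi*(2.61/2)^2 = 5.35021083 mm^2
v_feed = 3.0186 / 5.35021083 = 0.564202 mm/s


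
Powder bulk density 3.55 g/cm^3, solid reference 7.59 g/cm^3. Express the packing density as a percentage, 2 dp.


Packing = (3.55/7.59)*100 = 46.77 %


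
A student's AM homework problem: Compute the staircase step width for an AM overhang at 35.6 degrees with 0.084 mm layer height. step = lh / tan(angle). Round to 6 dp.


step = 0.084 / tan(35.6) = 0.11733 mm


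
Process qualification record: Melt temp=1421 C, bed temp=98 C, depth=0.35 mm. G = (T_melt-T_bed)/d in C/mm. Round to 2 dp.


G = (1421-98)/0.35 = 3780.0 C/mm


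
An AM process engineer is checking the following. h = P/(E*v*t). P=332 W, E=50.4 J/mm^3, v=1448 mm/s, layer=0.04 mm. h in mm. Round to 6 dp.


h = 332 / (50.4*1448*0.04) = 0.113731 mm


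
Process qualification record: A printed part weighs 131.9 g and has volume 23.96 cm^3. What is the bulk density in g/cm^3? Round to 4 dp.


rho = 131.9 / 23.96 = 5.505 g/cm^3


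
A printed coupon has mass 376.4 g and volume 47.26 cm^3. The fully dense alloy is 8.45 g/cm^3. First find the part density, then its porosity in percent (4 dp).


rho_part = 376.4 / 47.26 = 7.96445197 g/cm^3
Porosity = (1 - 7.96445197/8.45)*100 = 5.7461 %


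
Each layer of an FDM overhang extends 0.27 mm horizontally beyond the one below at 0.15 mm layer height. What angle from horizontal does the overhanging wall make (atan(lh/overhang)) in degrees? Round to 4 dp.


angle = atan(0.15/0.27) = 29.0546 degrees


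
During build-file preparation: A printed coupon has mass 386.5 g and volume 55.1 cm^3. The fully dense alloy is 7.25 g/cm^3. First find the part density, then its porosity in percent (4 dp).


rho_part = 386.5 / 55.1 = 7.01451906 g/cm^3
Porosity = (1 - 7.01451906/7.25)*100 = 3.248 %


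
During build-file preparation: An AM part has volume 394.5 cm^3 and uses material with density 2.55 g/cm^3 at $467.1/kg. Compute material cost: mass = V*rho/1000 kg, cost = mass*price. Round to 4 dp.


Mass = 394.5*2.55/1000 = 1.005975 kg
Cost = 1.005975 * 467.1 = 469.8909 $


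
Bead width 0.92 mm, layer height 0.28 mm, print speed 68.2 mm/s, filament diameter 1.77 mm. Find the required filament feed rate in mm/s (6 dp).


Q = 0.92 * 0.28 * 68.2 = 17.56832 mm^3/s
A_fil = pi*(1.77/2)^2 = 2.46057391 mm^2
v_feed = 17.56832 / 2.46057391 = 7.139928 mm/s


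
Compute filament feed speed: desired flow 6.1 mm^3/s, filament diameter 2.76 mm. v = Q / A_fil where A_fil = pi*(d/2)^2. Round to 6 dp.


A = pi*(2.76/2)^2 = 5.982849
v = 6.1 / 5.982849 = 1.019581 mm/s


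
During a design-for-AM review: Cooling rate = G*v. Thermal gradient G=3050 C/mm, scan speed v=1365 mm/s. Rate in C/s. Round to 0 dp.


CR = 3050 * 1365 = 4163250 C/s


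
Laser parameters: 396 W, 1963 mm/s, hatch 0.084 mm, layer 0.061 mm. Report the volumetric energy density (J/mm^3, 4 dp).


E = 396 / (1963*0.084*0.061) = 39.37 J/mm^3


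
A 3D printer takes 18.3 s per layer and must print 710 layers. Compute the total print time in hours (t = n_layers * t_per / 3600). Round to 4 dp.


t = 710 * 18.3 / 3600 = 3.6092 hrs


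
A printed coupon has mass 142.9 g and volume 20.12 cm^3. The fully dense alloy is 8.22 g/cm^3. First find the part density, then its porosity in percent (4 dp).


rho_part = 142.9 / 20.12 = 7.10238569 g/cm^3
Porosity = (1 - 7.10238569/8.22)*100 = 13.5963 %


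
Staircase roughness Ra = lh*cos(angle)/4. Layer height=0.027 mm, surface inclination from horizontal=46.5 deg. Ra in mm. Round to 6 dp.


Ra = 0.027 * cos(46.5) / 4 = 0.004646 mm


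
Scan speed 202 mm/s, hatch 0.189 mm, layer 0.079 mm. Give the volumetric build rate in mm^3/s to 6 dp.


Rate = 202 * 0.189 * 0.079 = 3.016062 mm^3/s


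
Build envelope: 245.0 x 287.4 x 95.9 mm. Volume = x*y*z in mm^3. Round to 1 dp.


V = 245.0 * 287.4 * 95.9 = 6752606.7 mm^3


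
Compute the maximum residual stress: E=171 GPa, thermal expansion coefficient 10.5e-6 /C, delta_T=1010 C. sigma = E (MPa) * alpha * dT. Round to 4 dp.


sigma = 171*1000 * 10.5e-6 * 1010 = 1813.455 MPa


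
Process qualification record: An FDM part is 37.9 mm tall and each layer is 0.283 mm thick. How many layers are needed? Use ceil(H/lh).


Layers = ceil(37.9/0.283) = 134


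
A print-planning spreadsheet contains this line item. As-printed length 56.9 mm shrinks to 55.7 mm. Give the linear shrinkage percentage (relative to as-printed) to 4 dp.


Shrinkage = ((56.9-55.7)/56.9)*100 = 2.109 %
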